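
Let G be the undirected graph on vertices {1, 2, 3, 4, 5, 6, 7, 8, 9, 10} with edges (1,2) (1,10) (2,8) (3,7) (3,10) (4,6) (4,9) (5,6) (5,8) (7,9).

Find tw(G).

2

A width-2 tree decomposition is:
Bags: B1 = {5, 6, 8}  B2 = {4, 6, 8}  B3 = {4, 8, 9}  B4 = {7, 8, 9}  B5 = {3, 7, 8}  B6 = {3, 8, 10}  B7 = {1, 8, 10}  B8 = {1, 2, 8}
Tree: B1–B2, B2–B3, B3–B4, B4–B5, B5–B6, B6–B7, B7–B8
Each bag holds 3 vertices, so the decomposition has width 2, which upper-bounds the treewidth. Since 8–5–6–4–9–7–3–10–1–2–8 is a cycle in G, G is not acyclic. Forests are exactly the graphs of treewidth ≤ 1, so tw(G) ≥ 2. The upper and lower bounds meet at 2, so that is the treewidth.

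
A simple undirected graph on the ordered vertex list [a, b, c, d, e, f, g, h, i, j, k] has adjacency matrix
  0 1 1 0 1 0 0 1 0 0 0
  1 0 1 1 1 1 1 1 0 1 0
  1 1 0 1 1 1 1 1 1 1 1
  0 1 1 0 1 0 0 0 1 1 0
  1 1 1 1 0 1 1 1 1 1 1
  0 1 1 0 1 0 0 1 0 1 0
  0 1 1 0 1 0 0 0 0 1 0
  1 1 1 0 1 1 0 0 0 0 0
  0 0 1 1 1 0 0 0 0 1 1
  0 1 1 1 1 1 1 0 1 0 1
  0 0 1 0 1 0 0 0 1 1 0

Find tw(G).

A width-4 tree decomposition is:
Bags: B1 = {b, c, e, g, j}  B2 = {b, c, e, f, j}  B3 = {b, c, d, e, j}  B4 = {b, c, e, f, h}  B5 = {c, d, e, i, j}  B6 = {c, e, i, j, k}  B7 = {a, b, c, e, h}
Tree: B1–B2, B1–B3, B2–B4, B3–B5, B5–B6, B4–B7
Each bag holds 5 vertices, so the decomposition has width 4, which upper-bounds the treewidth. On the other hand G contains the 5-clique {c, e, i, j, k}. A clique must lie in a single bag of any decomposition, so no decomposition can have width below 4. The upper and lower bounds meet at 4, so that is the treewidth.

4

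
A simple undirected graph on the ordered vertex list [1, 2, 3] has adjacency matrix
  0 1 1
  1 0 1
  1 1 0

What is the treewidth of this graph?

2

A width-2 tree decomposition is:
Bags: B1 = {1, 2, 3}
Tree: (single bag)
A single bag containing all 3 vertices is trivially a valid decomposition of width 2. For the lower bound, the 3 vertices {1, 2, 3} are pairwise adjacent, and any tree decomposition puts a clique entirely inside one bag — forcing width ≥ 2. Hence tw(G) = 2 exactly.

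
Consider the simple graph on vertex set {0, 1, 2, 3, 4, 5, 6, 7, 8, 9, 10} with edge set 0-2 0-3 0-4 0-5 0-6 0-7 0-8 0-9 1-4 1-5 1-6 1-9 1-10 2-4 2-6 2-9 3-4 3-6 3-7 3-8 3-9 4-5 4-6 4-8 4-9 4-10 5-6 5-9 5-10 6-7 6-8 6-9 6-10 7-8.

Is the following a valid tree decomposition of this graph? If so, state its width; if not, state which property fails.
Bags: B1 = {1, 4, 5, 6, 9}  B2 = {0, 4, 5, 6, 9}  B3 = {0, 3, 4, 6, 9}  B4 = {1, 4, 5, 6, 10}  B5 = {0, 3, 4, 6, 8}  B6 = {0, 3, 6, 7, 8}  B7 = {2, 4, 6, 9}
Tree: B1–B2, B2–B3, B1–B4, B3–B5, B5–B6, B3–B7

No — edge (0,2) lies in no bag.

A tree decomposition must satisfy three properties: every vertex lies in some bag; for every edge, both endpoints lie together in some bag; and for every vertex, the bags containing it form a connected subtree. Here edge (0,2) lies in no bag, so the decomposition is invalid.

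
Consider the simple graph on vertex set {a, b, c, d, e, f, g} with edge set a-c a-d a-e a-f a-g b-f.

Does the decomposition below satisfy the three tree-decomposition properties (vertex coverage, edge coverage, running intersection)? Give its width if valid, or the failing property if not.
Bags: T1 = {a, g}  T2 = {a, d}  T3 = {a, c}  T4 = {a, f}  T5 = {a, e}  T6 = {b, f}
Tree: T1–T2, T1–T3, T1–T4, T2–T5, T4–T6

Yes; width 1.

Checking the three conditions: (i) the bags cover all of {a, b, c, d, e, f, g}; (ii) for each edge, some bag contains both endpoints; (iii) the bags containing any fixed vertex form a subtree. All hold, so the decomposition is valid with width 2 − 1 = 1.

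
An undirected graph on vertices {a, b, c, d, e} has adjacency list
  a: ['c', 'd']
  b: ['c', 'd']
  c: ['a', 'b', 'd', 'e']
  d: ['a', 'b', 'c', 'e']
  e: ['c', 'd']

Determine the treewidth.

2

A width-2 tree decomposition is:
Bags: B1 = {c, d, e}  B2 = {a, c, d}  B3 = {b, c, d}
Tree: B1–B2, B1–B3
The largest bag has 3 vertices, giving width 2; this decomposition certifies tw(G) ≤ 2. On the other hand G contains the 3-clique {c, d, e}. A clique must lie in a single bag of any decomposition, so no decomposition can have width below 2. Hence tw(G) = 2 exactly.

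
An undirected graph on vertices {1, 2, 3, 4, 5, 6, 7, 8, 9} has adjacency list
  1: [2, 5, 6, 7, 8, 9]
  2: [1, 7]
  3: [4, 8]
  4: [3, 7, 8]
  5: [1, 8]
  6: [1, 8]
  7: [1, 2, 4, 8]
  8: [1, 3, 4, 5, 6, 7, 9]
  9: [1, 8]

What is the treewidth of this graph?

A width-2 tree decomposition is:
Bags: B1 = {1, 7, 8}  B2 = {1, 2, 7}  B3 = {1, 6, 8}  B4 = {1, 5, 8}  B5 = {1, 8, 9}  B6 = {4, 7, 8}  B7 = {3, 4, 8}
Tree: B1–B2, B1–B3, B3–B4, B1–B5, B1–B6, B6–B7
Each bag holds 3 vertices, so the decomposition has width 2, which upper-bounds the treewidth. On the other hand G contains the 3-clique {1, 8, 9}. A clique must lie in a single bag of any decomposition, so no decomposition can have width below 2. Hence tw(G) = 2 exactly.

2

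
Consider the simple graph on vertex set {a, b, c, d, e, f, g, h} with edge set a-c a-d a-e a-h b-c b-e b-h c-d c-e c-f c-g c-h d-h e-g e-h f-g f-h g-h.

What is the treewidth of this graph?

3

A width-3 tree decomposition is:
Bags: B1 = {a, c, d, h}  B2 = {a, c, e, h}  B3 = {c, e, g, h}  B4 = {b, c, e, h}  B5 = {c, f, g, h}
Tree: B1–B2, B2–B3, B2–B4, B3–B5
Every bag has size at most 4, so the width is 4 − 1 = 3 and tw(G) ≤ 3. For the lower bound, the 4 vertices {a, c, d, h} are pairwise adjacent, and any tree decomposition puts a clique entirely inside one bag — forcing width ≥ 3. The upper and lower bounds meet at 3, so that is the treewidth.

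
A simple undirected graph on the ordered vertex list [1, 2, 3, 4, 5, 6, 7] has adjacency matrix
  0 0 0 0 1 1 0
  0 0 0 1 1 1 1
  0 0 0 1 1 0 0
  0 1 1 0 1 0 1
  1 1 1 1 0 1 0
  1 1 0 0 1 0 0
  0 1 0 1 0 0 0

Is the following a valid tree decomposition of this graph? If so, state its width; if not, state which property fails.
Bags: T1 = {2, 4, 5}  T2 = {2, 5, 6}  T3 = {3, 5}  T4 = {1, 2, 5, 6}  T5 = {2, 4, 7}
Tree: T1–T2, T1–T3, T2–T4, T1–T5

A tree decomposition must satisfy three properties: every vertex lies in some bag; for every edge, both endpoints lie together in some bag; and for every vertex, the bags containing it form a connected subtree. Here edge (4,3) lies in no bag, so the decomposition is invalid.

No — edge (4,3) lies in no bag.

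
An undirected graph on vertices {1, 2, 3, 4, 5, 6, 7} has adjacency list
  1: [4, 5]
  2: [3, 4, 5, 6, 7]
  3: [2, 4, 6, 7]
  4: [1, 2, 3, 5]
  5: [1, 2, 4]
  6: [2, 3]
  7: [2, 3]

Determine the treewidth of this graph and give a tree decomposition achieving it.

Treewidth 2.
One such decomposition:
Bags: B1 = {2, 3, 4}  B2 = {2, 4, 5}  B3 = {2, 3, 6}  B4 = {1, 4, 5}  B5 = {2, 3, 7}
Tree: B1–B2, B1–B3, B2–B4, B1–B5

Each bag holds 3 vertices, so the decomposition has width 2, which upper-bounds the treewidth. Conversely, {1, 4, 5} is a clique of size 3, and the vertices of any clique must share a bag in every tree decomposition; so some bag has ≥ 3 vertices and tw(G) ≥ 2. Therefore the treewidth is 2.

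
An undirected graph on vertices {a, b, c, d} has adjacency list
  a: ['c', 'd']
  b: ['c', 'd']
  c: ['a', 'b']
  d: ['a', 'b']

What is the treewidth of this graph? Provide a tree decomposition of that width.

Every bag has size at most 3, so the width is 3 − 1 = 2 and tw(G) ≤ 2. Since a–c–b–d–a is a cycle in G, G is not acyclic. Forests are exactly the graphs of treewidth ≤ 1, so tw(G) ≥ 2. Hence tw(G) = 2 exactly.

Treewidth 2.
Bags: B1 = {a, b, c}  B2 = {a, b, d}
Tree: B1–B2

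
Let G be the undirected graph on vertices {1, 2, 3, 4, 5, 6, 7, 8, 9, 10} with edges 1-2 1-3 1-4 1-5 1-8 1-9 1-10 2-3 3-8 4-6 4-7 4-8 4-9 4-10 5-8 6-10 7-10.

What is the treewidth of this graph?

2

A width-2 tree decomposition is:
Bags: B1 = {1, 4, 10}  B2 = {1, 4, 8}  B3 = {1, 3, 8}  B4 = {1, 4, 9}  B5 = {4, 6, 10}  B6 = {1, 5, 8}  B7 = {1, 2, 3}  B8 = {4, 7, 10}
Tree: B1–B2, B2–B3, B1–B4, B1–B5, B3–B6, B3–B7, B1–B8
The largest bag has 3 vertices, giving width 2; this decomposition certifies tw(G) ≤ 2. On the other hand G contains the 3-clique {1, 2, 3}. A clique must lie in a single bag of any decomposition, so no decomposition can have width below 2. Combining the bounds, tw(G) = 2.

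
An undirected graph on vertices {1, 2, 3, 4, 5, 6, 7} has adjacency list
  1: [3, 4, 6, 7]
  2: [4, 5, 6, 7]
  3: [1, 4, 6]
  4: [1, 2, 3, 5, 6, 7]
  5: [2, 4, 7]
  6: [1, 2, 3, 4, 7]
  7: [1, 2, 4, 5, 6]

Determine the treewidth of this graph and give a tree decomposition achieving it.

Each bag holds 4 vertices, so the decomposition has width 3, which upper-bounds the treewidth. On the other hand G contains the 4-clique {2, 4, 5, 7}. A clique must lie in a single bag of any decomposition, so no decomposition can have width below 3. Hence tw(G) = 3 exactly.

Treewidth 3.
One such decomposition:
Bags: B1 = {2, 4, 5, 7}  B2 = {2, 4, 6, 7}  B3 = {1, 4, 6, 7}  B4 = {1, 3, 4, 6}
Tree: B1–B2, B2–B3, B3–B4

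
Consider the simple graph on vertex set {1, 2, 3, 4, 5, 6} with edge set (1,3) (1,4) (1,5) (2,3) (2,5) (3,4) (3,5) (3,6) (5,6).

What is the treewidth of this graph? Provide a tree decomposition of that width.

Treewidth 2.
Bags: B1 = {2, 3, 5}  B2 = {1, 3, 5}  B3 = {1, 3, 4}  B4 = {3, 5, 6}
Tree: B1–B2, B2–B3, B2–B4

Every bag has size at most 3, so the width is 3 − 1 = 2 and tw(G) ≤ 2. On the other hand G contains the 3-clique {1, 3, 4}. A clique must lie in a single bag of any decomposition, so no decomposition can have width below 2. The upper and lower bounds meet at 2, so that is the treewidth.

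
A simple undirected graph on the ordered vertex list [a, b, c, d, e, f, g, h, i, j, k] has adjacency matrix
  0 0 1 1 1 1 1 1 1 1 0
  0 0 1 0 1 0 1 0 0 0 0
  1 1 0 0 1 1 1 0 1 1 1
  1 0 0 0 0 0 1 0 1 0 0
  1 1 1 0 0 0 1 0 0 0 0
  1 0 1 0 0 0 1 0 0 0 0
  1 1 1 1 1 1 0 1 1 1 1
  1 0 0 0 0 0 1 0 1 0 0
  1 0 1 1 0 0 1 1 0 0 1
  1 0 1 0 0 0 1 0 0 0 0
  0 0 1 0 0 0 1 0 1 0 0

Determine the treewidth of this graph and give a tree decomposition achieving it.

Each bag holds 4 vertices, so the decomposition has width 3, which upper-bounds the treewidth. On the other hand G contains the 4-clique {a, d, g, i}. A clique must lie in a single bag of any decomposition, so no decomposition can have width below 3. Combining the bounds, tw(G) = 3.

Treewidth 3.
One optimal decomposition is:
Bags: B1 = {a, c, g, i}  B2 = {a, c, e, g}  B3 = {a, g, h, i}  B4 = {c, g, i, k}  B5 = {a, c, f, g}  B6 = {b, c, e, g}  B7 = {a, d, g, i}  B8 = {a, c, g, j}
Tree: B1–B2, B1–B3, B1–B4, B1–B5, B2–B6, B3–B7, B5–B8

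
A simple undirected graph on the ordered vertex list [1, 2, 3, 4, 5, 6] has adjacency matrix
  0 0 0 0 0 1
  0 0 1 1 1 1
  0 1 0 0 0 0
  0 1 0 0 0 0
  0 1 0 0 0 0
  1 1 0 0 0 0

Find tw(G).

A width-1 tree decomposition is:
Bags: B1 = {2, 6}  B2 = {2, 3}  B3 = {1, 6}  B4 = {2, 5}  B5 = {2, 4}
Tree: B1–B2, B1–B3, B2–B4, B4–B5
The largest bag has 2 vertices, giving width 1; this decomposition certifies tw(G) ≤ 1. G has an edge, so its treewidth is at least 1. Therefore the treewidth is 1.

1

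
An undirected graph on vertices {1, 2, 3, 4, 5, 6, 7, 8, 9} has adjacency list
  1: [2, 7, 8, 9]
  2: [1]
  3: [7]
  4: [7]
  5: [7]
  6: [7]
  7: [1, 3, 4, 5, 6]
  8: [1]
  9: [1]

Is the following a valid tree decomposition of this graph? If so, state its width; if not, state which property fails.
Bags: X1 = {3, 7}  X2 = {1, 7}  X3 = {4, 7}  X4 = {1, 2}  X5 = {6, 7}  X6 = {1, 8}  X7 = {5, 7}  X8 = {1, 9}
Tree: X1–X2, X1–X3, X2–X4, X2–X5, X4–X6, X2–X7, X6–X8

Vertex coverage: the bags together contain {1, 2, 3, 4, 5, 6, 7, 8, 9}, the full vertex set. Edge coverage: each edge of G has both endpoints in at least one bag. Running intersection: for every vertex, the bags containing it form a connected subtree. All three properties hold, so this is a valid tree decomposition of width max|bag| − 1 = 1, and hence tw(G) ≤ 1.

Yes; width 1.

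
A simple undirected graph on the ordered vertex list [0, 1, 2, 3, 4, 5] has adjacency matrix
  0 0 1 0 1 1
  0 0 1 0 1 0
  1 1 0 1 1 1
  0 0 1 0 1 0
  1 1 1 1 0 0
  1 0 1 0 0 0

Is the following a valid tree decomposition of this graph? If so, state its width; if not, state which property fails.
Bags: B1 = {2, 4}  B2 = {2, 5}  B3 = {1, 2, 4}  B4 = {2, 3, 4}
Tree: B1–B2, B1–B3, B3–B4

No — vertex 0 appears in no bag.

A tree decomposition must satisfy three properties: every vertex lies in some bag; for every edge, both endpoints lie together in some bag; and for every vertex, the bags containing it form a connected subtree. Here vertex 0 appears in no bag, so the decomposition is invalid.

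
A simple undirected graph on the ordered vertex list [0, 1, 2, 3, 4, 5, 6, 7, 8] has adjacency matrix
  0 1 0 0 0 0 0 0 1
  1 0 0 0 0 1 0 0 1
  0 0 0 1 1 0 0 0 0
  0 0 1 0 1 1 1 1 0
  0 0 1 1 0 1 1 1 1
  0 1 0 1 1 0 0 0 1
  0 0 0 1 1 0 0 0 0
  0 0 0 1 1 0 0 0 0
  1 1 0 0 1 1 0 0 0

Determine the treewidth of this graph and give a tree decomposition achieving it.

Every bag has size at most 3, so the width is 3 − 1 = 2 and tw(G) ≤ 2. On the other hand G contains the 3-clique {0, 1, 8}. A clique must lie in a single bag of any decomposition, so no decomposition can have width below 2. Therefore the treewidth is 2.

Treewidth 2.
One optimal decomposition is:
Bags: B1 = {3, 4, 5}  B2 = {2, 3, 4}  B3 = {3, 4, 7}  B4 = {4, 5, 8}  B5 = {3, 4, 6}  B6 = {1, 5, 8}  B7 = {0, 1, 8}
Tree: B1–B2, B1–B3, B1–B4, B3–B5, B4–B6, B6–B7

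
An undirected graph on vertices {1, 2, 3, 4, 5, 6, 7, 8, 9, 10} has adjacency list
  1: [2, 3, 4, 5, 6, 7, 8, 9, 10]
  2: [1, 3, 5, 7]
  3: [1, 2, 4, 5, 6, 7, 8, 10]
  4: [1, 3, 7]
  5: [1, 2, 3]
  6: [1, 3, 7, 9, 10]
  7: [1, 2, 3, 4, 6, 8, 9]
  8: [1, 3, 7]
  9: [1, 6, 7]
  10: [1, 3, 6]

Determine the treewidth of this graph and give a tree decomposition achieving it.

Treewidth 3.
Bags: B1 = {1, 3, 6, 7}  B2 = {1, 2, 3, 7}  B3 = {1, 2, 3, 5}  B4 = {1, 3, 7, 8}  B5 = {1, 3, 6, 10}  B6 = {1, 3, 4, 7}  B7 = {1, 6, 7, 9}
Tree: B1–B2, B2–B3, B1–B4, B1–B5, B2–B6, B1–B7

Every bag has size at most 4, so the width is 4 − 1 = 3 and tw(G) ≤ 3. Conversely, {1, 6, 7, 9} is a clique of size 4, and the vertices of any clique must share a bag in every tree decomposition; so some bag has ≥ 4 vertices and tw(G) ≥ 3. Combining the bounds, tw(G) = 3.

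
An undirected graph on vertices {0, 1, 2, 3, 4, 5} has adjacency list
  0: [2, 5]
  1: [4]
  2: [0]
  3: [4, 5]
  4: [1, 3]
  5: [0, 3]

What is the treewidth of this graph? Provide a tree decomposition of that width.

Treewidth 1.
One optimal decomposition is:
Bags: B1 = {1, 4}  B2 = {3, 4}  B3 = {3, 5}  B4 = {0, 5}  B5 = {0, 2}
Tree: B1–B2, B2–B3, B3–B4, B4–B5

Every bag has size at most 2, so the width is 2 − 1 = 1 and tw(G) ≤ 1. Any graph with an edge has treewidth ≥ 1, and G has the edge 1–4. The upper and lower bounds meet at 1, so that is the treewidth.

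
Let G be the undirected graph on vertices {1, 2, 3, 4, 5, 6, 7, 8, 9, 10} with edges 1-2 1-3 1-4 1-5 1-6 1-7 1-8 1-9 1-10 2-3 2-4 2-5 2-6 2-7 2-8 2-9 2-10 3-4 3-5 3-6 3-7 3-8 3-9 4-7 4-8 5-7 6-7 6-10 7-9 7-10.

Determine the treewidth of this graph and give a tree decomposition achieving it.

Every bag has size at most 5, so the width is 5 − 1 = 4 and tw(G) ≤ 4. For the lower bound, the 5 vertices {1, 2, 6, 7, 10} are pairwise adjacent, and any tree decomposition puts a clique entirely inside one bag — forcing width ≥ 4. Hence tw(G) = 4 exactly.

Treewidth 4.
One such decomposition:
Bags: B1 = {1, 2, 3, 5, 7}  B2 = {1, 2, 3, 6, 7}  B3 = {1, 2, 3, 4, 7}  B4 = {1, 2, 3, 7, 9}  B5 = {1, 2, 3, 4, 8}  B6 = {1, 2, 6, 7, 10}
Tree: B1–B2, B2–B3, B3–B4, B3–B5, B2–B6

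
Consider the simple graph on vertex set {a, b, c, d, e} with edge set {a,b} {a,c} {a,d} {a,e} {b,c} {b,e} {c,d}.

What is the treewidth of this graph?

2

A width-2 tree decomposition is:
Bags: B1 = {a, b, c}  B2 = {a, b, e}  B3 = {a, c, d}
Tree: B1–B2, B1–B3
The largest bag has 3 vertices, giving width 2; this decomposition certifies tw(G) ≤ 2. For the lower bound, the 3 vertices {a, b, e} are pairwise adjacent, and any tree decomposition puts a clique entirely inside one bag — forcing width ≥ 2. Therefore the treewidth is 2.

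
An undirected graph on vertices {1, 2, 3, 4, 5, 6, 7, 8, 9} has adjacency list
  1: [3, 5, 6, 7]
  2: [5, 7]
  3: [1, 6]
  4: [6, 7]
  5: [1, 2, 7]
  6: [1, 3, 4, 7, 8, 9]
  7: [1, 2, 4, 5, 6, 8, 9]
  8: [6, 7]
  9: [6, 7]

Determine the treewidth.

A width-2 tree decomposition is:
Bags: B1 = {1, 5, 7}  B2 = {1, 6, 7}  B3 = {6, 7, 9}  B4 = {6, 7, 8}  B5 = {1, 3, 6}  B6 = {2, 5, 7}  B7 = {4, 6, 7}
Tree: B1–B2, B2–B3, B2–B4, B2–B5, B1–B6, B2–B7
Each bag holds 3 vertices, so the decomposition has width 2, which upper-bounds the treewidth. Conversely, {1, 3, 6} is a clique of size 3, and the vertices of any clique must share a bag in every tree decomposition; so some bag has ≥ 3 vertices and tw(G) ≥ 2. Hence tw(G) = 2 exactly.

2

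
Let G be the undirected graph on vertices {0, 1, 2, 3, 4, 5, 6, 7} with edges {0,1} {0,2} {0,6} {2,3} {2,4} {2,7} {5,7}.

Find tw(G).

1

A width-1 tree decomposition is:
Bags: B1 = {0, 2}  B2 = {0, 1}  B3 = {2, 7}  B4 = {2, 4}  B5 = {2, 3}  B6 = {5, 7}  B7 = {0, 6}
Tree: B1–B2, B1–B3, B3–B4, B3–B5, B3–B6, B2–B7
Every bag has size at most 2, so the width is 2 − 1 = 1 and tw(G) ≤ 1. G has an edge, so its treewidth is at least 1. Combining the bounds, tw(G) = 1.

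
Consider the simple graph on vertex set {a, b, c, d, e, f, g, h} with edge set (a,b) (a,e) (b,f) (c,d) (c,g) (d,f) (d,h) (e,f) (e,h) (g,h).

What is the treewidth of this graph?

A width-2 tree decomposition is:
Bags: B1 = {c, g, h}  B2 = {c, d, h}  B3 = {d, e, h}  B4 = {d, e, f}  B5 = {a, e, f}  B6 = {a, b, f}
Tree: B1–B2, B2–B3, B3–B4, B4–B5, B5–B6
Each bag holds 3 vertices, so the decomposition has width 2, which upper-bounds the treewidth. Since g–c–d–h–g is a cycle in G, G is not acyclic. Forests are exactly the graphs of treewidth ≤ 1, so tw(G) ≥ 2. The upper and lower bounds meet at 2, so that is the treewidth.

2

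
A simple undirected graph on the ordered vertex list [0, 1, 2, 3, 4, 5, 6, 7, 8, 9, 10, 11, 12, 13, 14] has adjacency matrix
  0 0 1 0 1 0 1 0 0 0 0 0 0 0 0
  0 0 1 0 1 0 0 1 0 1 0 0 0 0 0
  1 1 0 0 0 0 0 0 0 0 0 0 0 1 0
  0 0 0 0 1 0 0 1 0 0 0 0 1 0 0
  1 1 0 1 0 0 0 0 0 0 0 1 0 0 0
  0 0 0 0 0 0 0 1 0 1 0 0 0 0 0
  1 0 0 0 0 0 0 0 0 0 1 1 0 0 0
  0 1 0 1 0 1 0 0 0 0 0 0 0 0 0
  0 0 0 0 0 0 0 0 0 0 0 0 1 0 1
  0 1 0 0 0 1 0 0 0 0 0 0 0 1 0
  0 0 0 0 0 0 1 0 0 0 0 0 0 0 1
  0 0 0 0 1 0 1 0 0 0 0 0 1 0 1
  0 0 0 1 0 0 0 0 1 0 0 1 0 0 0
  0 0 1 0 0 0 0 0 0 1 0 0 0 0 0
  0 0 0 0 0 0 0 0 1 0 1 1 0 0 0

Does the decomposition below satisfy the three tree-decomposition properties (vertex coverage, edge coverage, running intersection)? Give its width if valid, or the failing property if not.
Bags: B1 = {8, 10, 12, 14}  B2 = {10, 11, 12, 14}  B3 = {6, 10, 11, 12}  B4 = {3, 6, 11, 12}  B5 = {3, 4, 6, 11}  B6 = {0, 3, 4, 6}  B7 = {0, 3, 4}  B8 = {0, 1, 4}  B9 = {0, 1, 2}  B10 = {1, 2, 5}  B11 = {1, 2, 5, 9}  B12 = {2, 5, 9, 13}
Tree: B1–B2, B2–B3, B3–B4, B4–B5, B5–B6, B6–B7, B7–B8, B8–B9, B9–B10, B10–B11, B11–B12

No — vertex 7 appears in no bag.

A tree decomposition must satisfy three properties: every vertex lies in some bag; for every edge, both endpoints lie together in some bag; and for every vertex, the bags containing it form a connected subtree. Here vertex 7 appears in no bag, so the decomposition is invalid.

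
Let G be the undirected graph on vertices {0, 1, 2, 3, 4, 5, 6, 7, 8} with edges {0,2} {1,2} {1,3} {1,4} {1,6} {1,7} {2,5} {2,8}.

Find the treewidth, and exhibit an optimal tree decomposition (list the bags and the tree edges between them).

Every bag has size at most 2, so the width is 2 − 1 = 1 and tw(G) ≤ 1. G has an edge, so its treewidth is at least 1. Hence tw(G) = 1 exactly.

Treewidth 1.
One such decomposition:
Bags: B1 = {1, 4}  B2 = {1, 2}  B3 = {1, 6}  B4 = {2, 8}  B5 = {1, 7}  B6 = {2, 5}  B7 = {1, 3}  B8 = {0, 2}
Tree: B1–B2, B1–B3, B2–B4, B1–B5, B4–B6, B2–B7, B6–B8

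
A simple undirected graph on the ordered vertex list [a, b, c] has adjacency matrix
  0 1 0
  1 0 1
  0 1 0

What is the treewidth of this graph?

A width-1 tree decomposition is:
Bags: B1 = {b, c}  B2 = {a, b}
Tree: B1–B2
The largest bag has 2 vertices, giving width 1; this decomposition certifies tw(G) ≤ 1. Any graph with an edge has treewidth ≥ 1, and G has the edge b–c. Combining the bounds, tw(G) = 1.

1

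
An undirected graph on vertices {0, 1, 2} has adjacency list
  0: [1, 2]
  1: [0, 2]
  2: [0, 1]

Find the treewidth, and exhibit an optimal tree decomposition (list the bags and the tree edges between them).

With just one bag of size 3, the width is 3 − 1 = 2, so tw(G) ≤ 2. Conversely, {0, 1, 2} is a clique of size 3, and the vertices of any clique must share a bag in every tree decomposition; so some bag has ≥ 3 vertices and tw(G) ≥ 2. Therefore the treewidth is 2.

Treewidth 2.
One optimal decomposition is:
Bags: B1 = {0, 1, 2}
Tree: (single bag)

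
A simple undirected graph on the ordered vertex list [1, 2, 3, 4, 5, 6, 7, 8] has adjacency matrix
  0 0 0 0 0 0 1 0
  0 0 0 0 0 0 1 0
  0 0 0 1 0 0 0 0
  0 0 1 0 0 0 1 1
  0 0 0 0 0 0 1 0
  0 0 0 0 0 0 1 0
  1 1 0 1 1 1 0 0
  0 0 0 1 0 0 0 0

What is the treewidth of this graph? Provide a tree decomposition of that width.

Treewidth 1.
Bags: B1 = {4, 7}  B2 = {3, 4}  B3 = {1, 7}  B4 = {2, 7}  B5 = {6, 7}  B6 = {4, 8}  B7 = {5, 7}
Tree: B1–B2, B1–B3, B1–B4, B4–B5, B2–B6, B4–B7

Each bag holds 2 vertices, so the decomposition has width 1, which upper-bounds the treewidth. G has an edge, so its treewidth is at least 1. Hence tw(G) = 1 exactly.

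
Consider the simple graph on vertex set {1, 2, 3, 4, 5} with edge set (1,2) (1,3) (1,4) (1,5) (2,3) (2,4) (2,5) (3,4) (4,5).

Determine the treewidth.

3

A width-3 tree decomposition is:
Bags: B1 = {1, 2, 4, 5}  B2 = {1, 2, 3, 4}
Tree: B1–B2
The largest bag has 4 vertices, giving width 3; this decomposition certifies tw(G) ≤ 3. On the other hand G contains the 4-clique {1, 2, 3, 4}. A clique must lie in a single bag of any decomposition, so no decomposition can have width below 3. Hence tw(G) = 3 exactly.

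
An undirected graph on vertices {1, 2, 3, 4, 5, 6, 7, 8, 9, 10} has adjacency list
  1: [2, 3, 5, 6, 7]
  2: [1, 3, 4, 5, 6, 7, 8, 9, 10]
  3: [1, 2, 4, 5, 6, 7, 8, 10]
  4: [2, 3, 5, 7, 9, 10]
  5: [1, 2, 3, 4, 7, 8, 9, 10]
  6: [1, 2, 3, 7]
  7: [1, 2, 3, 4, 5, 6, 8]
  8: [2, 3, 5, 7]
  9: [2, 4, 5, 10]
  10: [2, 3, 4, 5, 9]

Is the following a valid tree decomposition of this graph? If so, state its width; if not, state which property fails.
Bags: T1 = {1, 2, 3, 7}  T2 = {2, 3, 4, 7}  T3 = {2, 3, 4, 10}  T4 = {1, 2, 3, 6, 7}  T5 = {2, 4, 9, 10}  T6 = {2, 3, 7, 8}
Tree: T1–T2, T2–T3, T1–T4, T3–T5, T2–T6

A tree decomposition must satisfy three properties: every vertex lies in some bag; for every edge, both endpoints lie together in some bag; and for every vertex, the bags containing it form a connected subtree. Here vertex 5 appears in no bag, so the decomposition is invalid.

No — vertex 5 appears in no bag.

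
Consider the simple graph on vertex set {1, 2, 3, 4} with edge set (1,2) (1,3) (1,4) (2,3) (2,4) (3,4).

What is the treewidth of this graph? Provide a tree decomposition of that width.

A single bag containing all 4 vertices is trivially a valid decomposition of width 3. For the lower bound, the 4 vertices {1, 2, 3, 4} are pairwise adjacent, and any tree decomposition puts a clique entirely inside one bag — forcing width ≥ 3. The upper and lower bounds meet at 3, so that is the treewidth.

Treewidth 3.
One such decomposition:
Bags: B1 = {1, 2, 3, 4}
Tree: (single bag)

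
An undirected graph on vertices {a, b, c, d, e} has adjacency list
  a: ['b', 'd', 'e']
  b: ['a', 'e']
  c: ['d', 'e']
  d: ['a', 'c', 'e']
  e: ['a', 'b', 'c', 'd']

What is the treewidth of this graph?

A width-2 tree decomposition is:
Bags: B1 = {a, d, e}  B2 = {a, b, e}  B3 = {c, d, e}
Tree: B1–B2, B1–B3
Every bag has size at most 3, so the width is 3 − 1 = 2 and tw(G) ≤ 2. On the other hand G contains the 3-clique {c, d, e}. A clique must lie in a single bag of any decomposition, so no decomposition can have width below 2. Combining the bounds, tw(G) = 2.

2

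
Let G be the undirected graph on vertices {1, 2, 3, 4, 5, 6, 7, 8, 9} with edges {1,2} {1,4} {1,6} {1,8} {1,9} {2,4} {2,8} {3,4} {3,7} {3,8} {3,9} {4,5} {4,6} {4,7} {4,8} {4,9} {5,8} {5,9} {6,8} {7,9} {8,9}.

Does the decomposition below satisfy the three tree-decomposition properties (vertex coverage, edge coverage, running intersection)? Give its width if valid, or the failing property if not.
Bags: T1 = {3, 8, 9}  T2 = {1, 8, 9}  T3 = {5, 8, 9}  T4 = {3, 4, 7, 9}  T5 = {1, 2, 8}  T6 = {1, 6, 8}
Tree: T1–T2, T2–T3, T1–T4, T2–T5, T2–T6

No — edge (4,8) lies in no bag.

A tree decomposition must satisfy three properties: every vertex lies in some bag; for every edge, both endpoints lie together in some bag; and for every vertex, the bags containing it form a connected subtree. Here edge (4,8) lies in no bag, so the decomposition is invalid.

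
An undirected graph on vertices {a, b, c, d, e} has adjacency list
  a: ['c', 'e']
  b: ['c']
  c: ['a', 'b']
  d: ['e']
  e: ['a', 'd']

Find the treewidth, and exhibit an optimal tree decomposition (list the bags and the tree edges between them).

Every bag has size at most 2, so the width is 2 − 1 = 1 and tw(G) ≤ 1. G has an edge, so its treewidth is at least 1. Therefore the treewidth is 1.

Treewidth 1.
Bags: B1 = {b, c}  B2 = {a, c}  B3 = {a, e}  B4 = {d, e}
Tree: B1–B2, B2–B3, B3–B4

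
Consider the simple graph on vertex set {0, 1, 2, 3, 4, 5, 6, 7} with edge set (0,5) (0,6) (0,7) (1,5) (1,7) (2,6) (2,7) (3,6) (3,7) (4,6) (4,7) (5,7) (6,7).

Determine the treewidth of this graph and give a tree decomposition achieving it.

Treewidth 2.
One such decomposition:
Bags: B1 = {0, 5, 7}  B2 = {0, 6, 7}  B3 = {4, 6, 7}  B4 = {2, 6, 7}  B5 = {3, 6, 7}  B6 = {1, 5, 7}
Tree: B1–B2, B2–B3, B2–B4, B3–B5, B1–B6

Every bag has size at most 3, so the width is 3 − 1 = 2 and tw(G) ≤ 2. On the other hand G contains the 3-clique {1, 5, 7}. A clique must lie in a single bag of any decomposition, so no decomposition can have width below 2. Hence tw(G) = 2 exactly.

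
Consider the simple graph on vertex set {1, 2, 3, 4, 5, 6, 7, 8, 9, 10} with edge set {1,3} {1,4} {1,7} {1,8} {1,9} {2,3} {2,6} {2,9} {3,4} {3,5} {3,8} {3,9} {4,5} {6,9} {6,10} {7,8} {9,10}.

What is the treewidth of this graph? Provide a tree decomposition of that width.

The largest bag has 3 vertices, giving width 2; this decomposition certifies tw(G) ≤ 2. Conversely, {6, 9, 10} is a clique of size 3, and the vertices of any clique must share a bag in every tree decomposition; so some bag has ≥ 3 vertices and tw(G) ≥ 2. The upper and lower bounds meet at 2, so that is the treewidth.

Treewidth 2.
One such decomposition:
Bags: B1 = {1, 3, 9}  B2 = {2, 3, 9}  B3 = {2, 6, 9}  B4 = {1, 3, 4}  B5 = {1, 3, 8}  B6 = {1, 7, 8}  B7 = {6, 9, 10}  B8 = {3, 4, 5}
Tree: B1–B2, B2–B3, B1–B4, B4–B5, B5–B6, B3–B7, B4–B8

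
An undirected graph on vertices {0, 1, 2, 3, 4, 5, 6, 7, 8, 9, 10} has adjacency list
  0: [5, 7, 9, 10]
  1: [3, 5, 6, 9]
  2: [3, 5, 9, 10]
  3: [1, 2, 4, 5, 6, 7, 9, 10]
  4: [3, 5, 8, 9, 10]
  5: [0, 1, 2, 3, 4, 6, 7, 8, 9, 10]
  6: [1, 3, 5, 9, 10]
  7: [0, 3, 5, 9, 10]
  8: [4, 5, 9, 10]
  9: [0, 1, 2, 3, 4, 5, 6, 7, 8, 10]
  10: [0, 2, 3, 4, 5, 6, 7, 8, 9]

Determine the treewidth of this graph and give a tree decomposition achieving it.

The largest bag has 5 vertices, giving width 4; this decomposition certifies tw(G) ≤ 4. Conversely, {1, 3, 5, 6, 9} is a clique of size 5, and the vertices of any clique must share a bag in every tree decomposition; so some bag has ≥ 5 vertices and tw(G) ≥ 4. Therefore the treewidth is 4.

Treewidth 4.
One such decomposition:
Bags: B1 = {2, 3, 5, 9, 10}  B2 = {3, 5, 6, 9, 10}  B3 = {3, 4, 5, 9, 10}  B4 = {3, 5, 7, 9, 10}  B5 = {1, 3, 5, 6, 9}  B6 = {0, 5, 7, 9, 10}  B7 = {4, 5, 8, 9, 10}
Tree: B1–B2, B1–B3, B2–B4, B2–B5, B4–B6, B3–B7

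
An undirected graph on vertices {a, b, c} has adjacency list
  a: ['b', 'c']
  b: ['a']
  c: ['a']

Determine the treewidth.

1

A width-1 tree decomposition is:
Bags: B1 = {a, c}  B2 = {a, b}
Tree: B1–B2
Every bag has size at most 2, so the width is 2 − 1 = 1 and tw(G) ≤ 1. Any graph with an edge has treewidth ≥ 1, and G has the edge c–a. Combining the bounds, tw(G) = 1.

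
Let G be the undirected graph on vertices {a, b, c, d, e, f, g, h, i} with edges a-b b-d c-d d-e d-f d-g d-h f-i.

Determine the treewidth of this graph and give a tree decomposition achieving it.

Each bag holds 2 vertices, so the decomposition has width 1, which upper-bounds the treewidth. Any graph with an edge has treewidth ≥ 1, and G has the edge d–b. Therefore the treewidth is 1.

Treewidth 1.
Bags: B1 = {b, d}  B2 = {c, d}  B3 = {a, b}  B4 = {d, g}  B5 = {d, f}  B6 = {d, e}  B7 = {f, i}  B8 = {d, h}
Tree: B1–B2, B1–B3, B2–B4, B4–B5, B5–B6, B5–B7, B5–B8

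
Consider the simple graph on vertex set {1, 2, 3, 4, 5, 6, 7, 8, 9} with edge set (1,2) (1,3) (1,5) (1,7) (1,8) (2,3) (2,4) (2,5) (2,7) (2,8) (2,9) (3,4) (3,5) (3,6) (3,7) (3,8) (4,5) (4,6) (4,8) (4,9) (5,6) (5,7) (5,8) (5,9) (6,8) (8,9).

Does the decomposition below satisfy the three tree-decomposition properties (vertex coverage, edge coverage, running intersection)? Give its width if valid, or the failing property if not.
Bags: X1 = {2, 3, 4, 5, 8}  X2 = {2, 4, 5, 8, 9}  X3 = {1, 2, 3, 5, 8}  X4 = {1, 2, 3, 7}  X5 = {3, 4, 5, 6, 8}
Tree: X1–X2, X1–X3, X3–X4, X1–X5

A tree decomposition must satisfy three properties: every vertex lies in some bag; for every edge, both endpoints lie together in some bag; and for every vertex, the bags containing it form a connected subtree. Here edge (5,7) lies in no bag, so the decomposition is invalid.

No — edge (5,7) lies in no bag.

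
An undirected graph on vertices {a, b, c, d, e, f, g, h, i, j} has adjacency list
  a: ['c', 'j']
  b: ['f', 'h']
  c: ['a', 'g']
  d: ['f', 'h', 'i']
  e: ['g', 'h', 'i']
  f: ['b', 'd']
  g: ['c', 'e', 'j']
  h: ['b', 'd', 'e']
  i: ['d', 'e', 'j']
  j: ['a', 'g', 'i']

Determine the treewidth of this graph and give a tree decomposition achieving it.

Treewidth 2.
One such decomposition:
Bags: B1 = {a, c, j}  B2 = {c, g, j}  B3 = {g, i, j}  B4 = {e, g, i}  B5 = {d, e, i}  B6 = {d, e, h}  B7 = {d, f, h}  B8 = {b, f, h}
Tree: B1–B2, B2–B3, B3–B4, B4–B5, B5–B6, B6–B7, B7–B8

Each bag holds 3 vertices, so the decomposition has width 2, which upper-bounds the treewidth. For the lower bound, G contains the cycle a–c–g–j–a, so G is not a forest; only forests have treewidth ≤ 1, hence tw(G) ≥ 2. Combining the bounds, tw(G) = 2.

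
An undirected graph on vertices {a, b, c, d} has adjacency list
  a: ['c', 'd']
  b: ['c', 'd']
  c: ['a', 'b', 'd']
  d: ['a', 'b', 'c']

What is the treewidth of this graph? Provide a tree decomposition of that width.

The largest bag has 3 vertices, giving width 2; this decomposition certifies tw(G) ≤ 2. For the lower bound, the 3 vertices {a, c, d} are pairwise adjacent, and any tree decomposition puts a clique entirely inside one bag — forcing width ≥ 2. The upper and lower bounds meet at 2, so that is the treewidth.

Treewidth 2.
Bags: B1 = {a, c, d}  B2 = {b, c, d}
Tree: B1–B2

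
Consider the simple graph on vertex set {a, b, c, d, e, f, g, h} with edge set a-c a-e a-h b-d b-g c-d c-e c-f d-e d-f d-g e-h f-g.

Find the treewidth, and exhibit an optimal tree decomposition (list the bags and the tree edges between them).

Each bag holds 3 vertices, so the decomposition has width 2, which upper-bounds the treewidth. On the other hand G contains the 3-clique {c, d, e}. A clique must lie in a single bag of any decomposition, so no decomposition can have width below 2. Combining the bounds, tw(G) = 2.

Treewidth 2.
One optimal decomposition is:
Bags: B1 = {c, d, e}  B2 = {a, c, e}  B3 = {c, d, f}  B4 = {d, f, g}  B5 = {b, d, g}  B6 = {a, e, h}
Tree: B1–B2, B1–B3, B3–B4, B4–B5, B2–B6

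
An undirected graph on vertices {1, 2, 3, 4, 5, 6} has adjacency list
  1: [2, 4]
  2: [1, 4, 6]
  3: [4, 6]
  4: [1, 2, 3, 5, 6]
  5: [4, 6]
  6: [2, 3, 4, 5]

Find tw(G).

2

A width-2 tree decomposition is:
Bags: B1 = {4, 5, 6}  B2 = {3, 4, 6}  B3 = {2, 4, 6}  B4 = {1, 2, 4}
Tree: B1–B2, B1–B3, B3–B4
Each bag holds 3 vertices, so the decomposition has width 2, which upper-bounds the treewidth. Conversely, {1, 2, 4} is a clique of size 3, and the vertices of any clique must share a bag in every tree decomposition; so some bag has ≥ 3 vertices and tw(G) ≥ 2. Therefore the treewidth is 2.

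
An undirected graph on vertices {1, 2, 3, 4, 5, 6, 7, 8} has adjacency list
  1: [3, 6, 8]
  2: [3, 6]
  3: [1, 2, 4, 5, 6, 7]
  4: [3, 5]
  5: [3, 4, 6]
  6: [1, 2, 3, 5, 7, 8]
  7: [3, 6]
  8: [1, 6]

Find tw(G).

A width-2 tree decomposition is:
Bags: B1 = {2, 3, 6}  B2 = {1, 3, 6}  B3 = {3, 5, 6}  B4 = {1, 6, 8}  B5 = {3, 6, 7}  B6 = {3, 4, 5}
Tree: B1–B2, B2–B3, B2–B4, B1–B5, B3–B6
The largest bag has 3 vertices, giving width 2; this decomposition certifies tw(G) ≤ 2. For the lower bound, the 3 vertices {1, 6, 8} are pairwise adjacent, and any tree decomposition puts a clique entirely inside one bag — forcing width ≥ 2. Hence tw(G) = 2 exactly.

2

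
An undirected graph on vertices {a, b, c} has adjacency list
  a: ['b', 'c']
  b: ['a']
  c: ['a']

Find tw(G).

A width-1 tree decomposition is:
Bags: B1 = {a, c}  B2 = {a, b}
Tree: B1–B2
Each bag holds 2 vertices, so the decomposition has width 1, which upper-bounds the treewidth. G has an edge, so its treewidth is at least 1. The upper and lower bounds meet at 1, so that is the treewidth.

1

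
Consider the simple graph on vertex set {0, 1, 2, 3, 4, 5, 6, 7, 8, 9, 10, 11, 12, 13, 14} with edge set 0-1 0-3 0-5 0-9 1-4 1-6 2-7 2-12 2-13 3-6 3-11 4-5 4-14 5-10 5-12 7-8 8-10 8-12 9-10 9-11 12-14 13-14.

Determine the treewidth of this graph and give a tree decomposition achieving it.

Each bag holds 4 vertices, so the decomposition has width 3, which upper-bounds the treewidth. For the lower bound: the 4 vertex sets {3,6,11}, {9}, {0}, {1,4,5,10} are disjoint, each induces a connected subgraph, and every pair is joined by at least one edge of G. Contracting each set to a single vertex therefore yields K_{4} as a minor, and since treewidth is minor-monotone, tw(G) ≥ tw(K_{4}) = 3. The upper and lower bounds meet at 3, so that is the treewidth.

Treewidth 3.
Bags: B1 = {3, 6, 9, 11}  B2 = {0, 3, 6, 9}  B3 = {0, 1, 6, 9}  B4 = {0, 1, 9, 10}  B5 = {0, 1, 5, 10}  B6 = {1, 4, 5, 10}  B7 = {4, 5, 8, 10}  B8 = {4, 5, 8, 12}  B9 = {4, 8, 12, 14}  B10 = {7, 8, 12, 14}  B11 = {2, 7, 12, 14}  B12 = {2, 7, 13, 14}
Tree: B1–B2, B2–B3, B3–B4, B4–B5, B5–B6, B6–B7, B7–B8, B8–B9, B9–B10, B10–B11, B11–B12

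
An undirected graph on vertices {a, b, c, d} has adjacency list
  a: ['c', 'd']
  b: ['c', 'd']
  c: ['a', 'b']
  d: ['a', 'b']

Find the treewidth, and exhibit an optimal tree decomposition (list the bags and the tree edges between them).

Treewidth 2.
One such decomposition:
Bags: B1 = {a, b, c}  B2 = {a, b, d}
Tree: B1–B2

Each bag holds 3 vertices, so the decomposition has width 2, which upper-bounds the treewidth. For the lower bound, G contains the cycle a–c–b–d–a, so G is not a forest; only forests have treewidth ≤ 1, hence tw(G) ≥ 2. Hence tw(G) = 2 exactly.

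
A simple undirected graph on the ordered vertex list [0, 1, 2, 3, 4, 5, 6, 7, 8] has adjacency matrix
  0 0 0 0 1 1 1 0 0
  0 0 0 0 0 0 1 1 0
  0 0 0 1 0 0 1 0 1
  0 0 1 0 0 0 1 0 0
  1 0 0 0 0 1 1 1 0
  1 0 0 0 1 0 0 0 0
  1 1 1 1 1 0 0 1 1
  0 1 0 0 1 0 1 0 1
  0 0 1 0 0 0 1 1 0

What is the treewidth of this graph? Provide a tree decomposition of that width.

Every bag has size at most 3, so the width is 3 − 1 = 2 and tw(G) ≤ 2. Conversely, {0, 4, 5} is a clique of size 3, and the vertices of any clique must share a bag in every tree decomposition; so some bag has ≥ 3 vertices and tw(G) ≥ 2. The upper and lower bounds meet at 2, so that is the treewidth.

Treewidth 2.
Bags: B1 = {1, 6, 7}  B2 = {4, 6, 7}  B3 = {6, 7, 8}  B4 = {2, 6, 8}  B5 = {0, 4, 6}  B6 = {0, 4, 5}  B7 = {2, 3, 6}
Tree: B1–B2, B1–B3, B3–B4, B2–B5, B5–B6, B4–B7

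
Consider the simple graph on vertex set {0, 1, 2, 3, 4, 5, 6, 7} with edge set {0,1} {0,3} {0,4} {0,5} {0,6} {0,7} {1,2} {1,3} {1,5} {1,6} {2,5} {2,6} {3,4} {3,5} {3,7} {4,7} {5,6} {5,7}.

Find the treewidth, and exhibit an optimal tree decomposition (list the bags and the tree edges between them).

Each bag holds 4 vertices, so the decomposition has width 3, which upper-bounds the treewidth. Conversely, {0, 3, 4, 7} is a clique of size 4, and the vertices of any clique must share a bag in every tree decomposition; so some bag has ≥ 4 vertices and tw(G) ≥ 3. The upper and lower bounds meet at 3, so that is the treewidth.

Treewidth 3.
Bags: B1 = {0, 3, 5, 7}  B2 = {0, 1, 3, 5}  B3 = {0, 1, 5, 6}  B4 = {1, 2, 5, 6}  B5 = {0, 3, 4, 7}
Tree: B1–B2, B2–B3, B3–B4, B1–B5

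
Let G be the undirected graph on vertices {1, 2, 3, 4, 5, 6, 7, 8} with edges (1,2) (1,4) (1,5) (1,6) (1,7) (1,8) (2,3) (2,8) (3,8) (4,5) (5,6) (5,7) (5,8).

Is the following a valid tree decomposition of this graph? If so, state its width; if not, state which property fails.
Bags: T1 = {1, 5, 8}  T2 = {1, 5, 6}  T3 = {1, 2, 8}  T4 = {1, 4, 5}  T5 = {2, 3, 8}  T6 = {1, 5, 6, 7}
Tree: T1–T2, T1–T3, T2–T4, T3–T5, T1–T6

A tree decomposition must satisfy three properties: every vertex lies in some bag; for every edge, both endpoints lie together in some bag; and for every vertex, the bags containing it form a connected subtree. Here bags containing vertex 6 are not connected in the tree, so the decomposition is invalid.

No — bags containing vertex 6 are not connected in the tree.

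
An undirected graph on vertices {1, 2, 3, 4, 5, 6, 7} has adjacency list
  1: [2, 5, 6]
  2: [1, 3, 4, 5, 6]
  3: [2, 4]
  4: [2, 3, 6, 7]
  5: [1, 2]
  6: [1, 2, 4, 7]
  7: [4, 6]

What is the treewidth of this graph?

A width-2 tree decomposition is:
Bags: B1 = {1, 2, 6}  B2 = {2, 4, 6}  B3 = {4, 6, 7}  B4 = {1, 2, 5}  B5 = {2, 3, 4}
Tree: B1–B2, B2–B3, B1–B4, B2–B5
Every bag has size at most 3, so the width is 3 − 1 = 2 and tw(G) ≤ 2. On the other hand G contains the 3-clique {1, 2, 5}. A clique must lie in a single bag of any decomposition, so no decomposition can have width below 2. The upper and lower bounds meet at 2, so that is the treewidth.

2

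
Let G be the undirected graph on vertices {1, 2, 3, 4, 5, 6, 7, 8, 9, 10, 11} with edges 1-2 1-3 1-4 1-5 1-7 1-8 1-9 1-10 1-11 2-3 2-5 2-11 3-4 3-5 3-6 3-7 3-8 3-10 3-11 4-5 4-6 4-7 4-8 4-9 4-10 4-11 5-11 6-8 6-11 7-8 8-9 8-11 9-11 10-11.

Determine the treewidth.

A width-4 tree decomposition is:
Bags: B1 = {1, 3, 4, 5, 11}  B2 = {1, 3, 4, 8, 11}  B3 = {1, 3, 4, 10, 11}  B4 = {3, 4, 6, 8, 11}  B5 = {1, 4, 8, 9, 11}  B6 = {1, 2, 3, 5, 11}  B7 = {1, 3, 4, 7, 8}
Tree: B1–B2, B2–B3, B2–B4, B2–B5, B1–B6, B2–B7
The largest bag has 5 vertices, giving width 4; this decomposition certifies tw(G) ≤ 4. Conversely, {1, 4, 8, 9, 11} is a clique of size 5, and the vertices of any clique must share a bag in every tree decomposition; so some bag has ≥ 5 vertices and tw(G) ≥ 4. The upper and lower bounds meet at 4, so that is the treewidth.

4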